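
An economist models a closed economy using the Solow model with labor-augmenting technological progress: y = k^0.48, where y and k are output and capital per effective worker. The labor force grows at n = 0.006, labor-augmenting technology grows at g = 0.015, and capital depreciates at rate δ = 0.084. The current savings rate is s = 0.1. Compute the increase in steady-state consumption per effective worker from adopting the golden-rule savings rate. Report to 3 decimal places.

The effective depreciation rate is n + g + δ = 0.006 + 0.015 + 0.084 = 0.105.
Current steady state (s = 0.1): k* = (0.1/0.105)^(1/0.52) ≈ 0.9104, y* = 0.9104^0.48 ≈ 0.9560, c* = (1−0.1)·0.9560 ≈ 0.8604.
Golden rule sets MPK = n+g+δ: 0.48·k^(0.48−1) = 0.105, so k_gold = (0.48/0.105)^(1/0.52) ≈ 18.5922.
y_gold = 18.5922^0.48 ≈ 4.0670, c_gold = y_gold − 0.105·k_gold ≈ 2.1149.
Gain: Δc = 2.1149 − 0.8604 ≈ 1.2545.

Δc ≈ 1.254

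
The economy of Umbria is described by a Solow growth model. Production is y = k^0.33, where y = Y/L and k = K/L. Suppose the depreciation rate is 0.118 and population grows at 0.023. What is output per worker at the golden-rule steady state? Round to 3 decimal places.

y_gold ≈ 1.520

n + δ = 0.023 + 0.118 = 0.141.
Setting f'(k) = n+δ gives 0.33·k^(0.33−1) = 0.141, hence k_gold = (0.33/0.141)^(1/0.67) ≈ 3.5578.
Output: y_gold = k_gold^0.33 = 3.5578^0.33 ≈ 1.5202.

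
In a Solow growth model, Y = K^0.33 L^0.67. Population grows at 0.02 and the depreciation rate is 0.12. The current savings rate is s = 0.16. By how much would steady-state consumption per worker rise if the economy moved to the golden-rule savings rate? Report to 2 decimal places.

n + δ = 0.02 + 0.12 = 0.14.
Current steady state (s = 0.16): k* = (0.16/0.14)^(1/0.67) ≈ 1.2205, y* = 1.2205^0.33 ≈ 1.0680, c* = (1−0.16)·1.0680 ≈ 0.8971.
Maximizing c = f(k) − (n+δ)·k gives f'(k) = n+δ, i.e. 0.33·k^(0.33−1) = 0.14, so k_gold = (0.33/0.14)^(1/0.67) ≈ 3.5958.
y_gold = 3.5958^0.33 ≈ 1.5255, c_gold = y_gold − 0.14·k_gold ≈ 1.0221.
Gain: Δc = 1.0221 − 0.8971 ≈ 0.1250.

Δc ≈ 0.12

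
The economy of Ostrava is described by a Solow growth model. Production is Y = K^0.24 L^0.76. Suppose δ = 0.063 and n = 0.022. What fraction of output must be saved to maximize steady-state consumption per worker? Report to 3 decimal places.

s_gold = 0.240

Capital per worker breaks even when investment replaces (n + δ)·k; here n + δ = 0.085.
At the golden rule MPK = n+δ, and in any Cobb-Douglas steady state s = (n+δ)·k/y = MPK·k/y = capital's share 0.24.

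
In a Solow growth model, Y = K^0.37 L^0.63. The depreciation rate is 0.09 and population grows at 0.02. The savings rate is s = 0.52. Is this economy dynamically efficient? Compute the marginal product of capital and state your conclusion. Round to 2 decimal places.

dynamically inefficient; MPK ≈ 0.08

n + δ = 0.02 + 0.09 = 0.11.
Steady-state k*: s·k^0.37 = 0.11·k gives k* = (0.52/0.11)^(1/0.63) ≈ 11.7709.
MPK = 0.37·11.7709^(-0.63) ≈ 0.0783.
MPK < n+δ = 0.11, so the economy is dynamically inefficient (over-saving).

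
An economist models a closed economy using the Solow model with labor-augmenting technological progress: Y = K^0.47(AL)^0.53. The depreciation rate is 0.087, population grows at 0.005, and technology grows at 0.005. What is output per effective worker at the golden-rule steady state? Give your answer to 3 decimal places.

y_gold ≈ 4.053

The effective depreciation rate is n + g + δ = 0.005 + 0.005 + 0.087 = 0.097.
Maximizing c = f(k) − (n+g+δ)·k gives f'(k) = n+g+δ, i.e. 0.47·k^(0.47−1) = 0.097, so k_gold = (0.47/0.097)^(1/0.53) ≈ 19.6367.
Output: y_gold = k_gold^0.47 = 19.6367^0.47 ≈ 4.0527.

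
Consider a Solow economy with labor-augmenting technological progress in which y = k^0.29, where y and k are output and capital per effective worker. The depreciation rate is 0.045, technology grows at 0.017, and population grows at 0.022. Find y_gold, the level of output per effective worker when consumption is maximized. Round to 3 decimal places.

y_gold ≈ 1.659

The effective depreciation rate is n + g + δ = 0.022 + 0.017 + 0.045 = 0.084.
Setting f'(k) = n+g+δ gives 0.29·k^(0.29−1) = 0.084, hence k_gold = (0.29/0.084)^(1/0.71) ≈ 5.7268.
Output: y_gold = k_gold^0.29 = 5.7268^0.29 ≈ 1.6588.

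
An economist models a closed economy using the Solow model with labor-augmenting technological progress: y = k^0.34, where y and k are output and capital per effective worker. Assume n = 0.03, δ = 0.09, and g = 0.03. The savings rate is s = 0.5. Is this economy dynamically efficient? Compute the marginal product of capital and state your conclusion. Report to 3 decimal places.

Capital per effective worker breaks even when investment replaces (n + g + δ)·k; here n + g + δ = 0.15.
Steady-state k*: s·k^0.34 = 0.15·k gives k* = (0.5/0.15)^(1/0.66) ≈ 6.1978.
MPK = 0.34·6.1978^(-0.66) ≈ 0.1020.
MPK < n+g+δ = 0.15, so the economy is dynamically inefficient (over-saving).

dynamically inefficient; MPK ≈ 0.102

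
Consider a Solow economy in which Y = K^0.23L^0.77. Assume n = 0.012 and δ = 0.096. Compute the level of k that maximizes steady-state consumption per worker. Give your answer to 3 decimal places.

k_gold ≈ 2.669

The effective depreciation rate is n + δ = 0.012 + 0.096 = 0.108.
Maximizing c = f(k) − (n+δ)·k gives f'(k) = n+δ, i.e. 0.23·k^(0.23−1) = 0.108, so k_gold = (0.23/0.108)^(1/0.77) ≈ 2.6691.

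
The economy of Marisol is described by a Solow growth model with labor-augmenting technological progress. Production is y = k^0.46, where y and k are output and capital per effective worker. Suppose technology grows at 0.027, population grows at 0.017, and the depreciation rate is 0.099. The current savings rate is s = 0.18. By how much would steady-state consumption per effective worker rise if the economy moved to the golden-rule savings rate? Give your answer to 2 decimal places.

Break-even investment rate: n + g + δ = 0.017 + 0.027 + 0.099 = 0.143.
Current steady state (s = 0.18): k* = (0.18/0.143)^(1/0.54) ≈ 1.5313, y* = 1.5313^0.46 ≈ 1.2166, c* = (1−0.18)·1.2166 ≈ 0.9976.
At the golden rule the marginal product of capital equals n+g+δ: 0.46·k^(0.46−1) = 0.143. Solving, k_gold = (0.46/0.143)^(1/0.54) ≈ 8.7030.
y_gold = 8.7030^0.46 ≈ 2.7055, c_gold = y_gold − 0.143·k_gold ≈ 1.4610.
Gain: Δc = 1.4610 − 0.9976 ≈ 0.4634.

Δc ≈ 0.46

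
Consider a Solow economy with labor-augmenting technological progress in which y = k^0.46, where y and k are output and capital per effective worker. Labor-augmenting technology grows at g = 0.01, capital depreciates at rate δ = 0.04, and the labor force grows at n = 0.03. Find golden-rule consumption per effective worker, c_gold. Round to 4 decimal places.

c_gold ≈ 2.3962

n + g + δ = 0.03 + 0.01 + 0.04 = 0.08.
At the golden rule the marginal product of capital equals n+g+δ: 0.46·k^(0.46−1) = 0.08. Solving, k_gold = (0.46/0.08)^(1/0.54) ≈ 25.5148.
y_gold = 25.5148^0.46 ≈ 4.4374.
c_gold = y_gold − (n+g+δ)·k_gold = 4.4374 − 0.08·25.5148 ≈ 2.3962.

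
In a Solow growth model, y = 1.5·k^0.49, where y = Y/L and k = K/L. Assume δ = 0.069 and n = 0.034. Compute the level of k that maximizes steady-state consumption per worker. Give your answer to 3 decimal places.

k_gold ≈ 47.145

Break-even investment rate: n + δ = 0.034 + 0.069 = 0.103.
At the golden rule the marginal product of capital equals n+δ: 0.49·1.5·k^(0.49−1) = 0.103. Solving, k_gold = (0.49·1.5/0.103)^(1/0.51) ≈ 47.1446.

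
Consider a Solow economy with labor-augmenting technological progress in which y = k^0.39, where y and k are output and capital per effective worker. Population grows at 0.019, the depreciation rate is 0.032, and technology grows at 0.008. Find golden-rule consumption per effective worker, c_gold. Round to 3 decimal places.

The effective depreciation rate is n + g + δ = 0.019 + 0.008 + 0.032 = 0.059.
Golden rule sets MPK = n+g+δ: 0.39·k^(0.39−1) = 0.059, so k_gold = (0.39/0.059)^(1/0.61) ≈ 22.1111.
y_gold = 22.1111^0.39 ≈ 3.3450.
c_gold = y_gold − (n+g+δ)·k_gold = 3.3450 − 0.059·22.1111 ≈ 2.0405.

c_gold ≈ 2.040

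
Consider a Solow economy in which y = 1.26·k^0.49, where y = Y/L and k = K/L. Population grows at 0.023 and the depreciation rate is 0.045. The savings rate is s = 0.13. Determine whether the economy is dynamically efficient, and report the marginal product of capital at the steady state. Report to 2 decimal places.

The effective depreciation rate is n + δ = 0.023 + 0.045 = 0.068.
Steady-state k*: s·A·k^0.49 = 0.068·k gives k* = (0.13·1.26/0.068)^(1/0.51) ≈ 5.6058.
MPK = 0.49·1.26·5.6058^(-0.51) ≈ 0.2563.
MPK > n+δ = 0.068, so the economy is dynamically efficient (under-saving).

dynamically efficient; MPK ≈ 0.26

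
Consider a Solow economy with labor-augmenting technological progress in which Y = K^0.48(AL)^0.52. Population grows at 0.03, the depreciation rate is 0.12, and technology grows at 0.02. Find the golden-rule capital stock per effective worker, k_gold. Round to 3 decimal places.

k_gold ≈ 7.361

Capital per effective worker breaks even when investment replaces (n + g + δ)·k; here n + g + δ = 0.17.
Setting f'(k) = n+g+δ gives 0.48·k^(0.48−1) = 0.17, hence k_gold = (0.48/0.17)^(1/0.52) ≈ 7.3605.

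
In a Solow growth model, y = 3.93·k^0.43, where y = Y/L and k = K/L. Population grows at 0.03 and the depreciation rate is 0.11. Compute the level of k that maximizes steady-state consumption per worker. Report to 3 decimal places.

k_gold ≈ 79.027

Capital per worker breaks even when investment replaces (n + δ)·k; here n + δ = 0.14.
Setting f'(k) = n+δ gives 0.43·3.93·k^(0.43−1) = 0.14, hence k_gold = (0.43·3.93/0.14)^(1/0.57) ≈ 79.0273.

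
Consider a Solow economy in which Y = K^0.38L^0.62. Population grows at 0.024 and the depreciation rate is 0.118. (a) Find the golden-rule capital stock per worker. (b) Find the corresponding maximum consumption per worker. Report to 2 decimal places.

Break-even investment rate: n + δ = 0.024 + 0.118 = 0.142.
Golden rule sets MPK = n+δ: 0.38·k^(0.38−1) = 0.142, so k_gold = (0.38/0.142)^(1/0.62) ≈ 4.8922.
y_gold = 4.8922^0.38 ≈ 1.8282; c_gold = y_gold − 0.142·k_gold ≈ 1.1335.

(a) k_gold ≈ 4.89; (b) c_gold ≈ 1.13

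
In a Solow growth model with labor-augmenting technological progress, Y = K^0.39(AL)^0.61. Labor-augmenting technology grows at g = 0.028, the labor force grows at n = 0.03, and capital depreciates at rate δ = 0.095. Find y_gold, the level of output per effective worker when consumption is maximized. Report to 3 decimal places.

The effective depreciation rate is n + g + δ = 0.03 + 0.028 + 0.095 = 0.153.
Maximizing c = f(k) − (n+g+δ)·k gives f'(k) = n+g+δ, i.e. 0.39·k^(0.39−1) = 0.153, so k_gold = (0.39/0.153)^(1/0.61) ≈ 4.6364.
Output: y_gold = k_gold^0.39 = 4.6364^0.39 ≈ 1.8189.

y_gold ≈ 1.819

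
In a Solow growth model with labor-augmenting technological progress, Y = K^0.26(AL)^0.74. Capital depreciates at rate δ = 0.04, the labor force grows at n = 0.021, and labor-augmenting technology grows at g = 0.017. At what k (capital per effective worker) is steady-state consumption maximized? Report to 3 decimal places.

k_gold ≈ 5.089

n + g + δ = 0.021 + 0.017 + 0.04 = 0.078.
At the golden rule the marginal product of capital equals n+g+δ: 0.26·k^(0.26−1) = 0.078. Solving, k_gold = (0.26/0.078)^(1/0.74) ≈ 5.0885.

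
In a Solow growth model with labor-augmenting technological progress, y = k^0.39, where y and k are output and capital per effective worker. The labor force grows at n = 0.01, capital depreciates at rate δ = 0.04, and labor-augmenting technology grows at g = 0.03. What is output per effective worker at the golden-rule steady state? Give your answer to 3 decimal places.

Capital per effective worker breaks even when investment replaces (n + g + δ)·k; here n + g + δ = 0.08.
Golden rule sets MPK = n+g+δ: 0.39·k^(0.39−1) = 0.08, so k_gold = (0.39/0.08)^(1/0.61) ≈ 13.4223.
Output: y_gold = k_gold^0.39 = 13.4223^0.39 ≈ 2.7533.

y_gold ≈ 2.753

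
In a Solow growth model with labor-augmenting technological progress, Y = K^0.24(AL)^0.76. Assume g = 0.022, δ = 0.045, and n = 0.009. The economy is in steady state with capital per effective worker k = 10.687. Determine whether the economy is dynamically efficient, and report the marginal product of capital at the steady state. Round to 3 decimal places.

Capital per effective worker breaks even when investment replaces (n + g + δ)·k; here n + g + δ = 0.076.
MPK = 0.24·k^(0.24−1) = 0.24·10.687^(-0.76) ≈ 0.0397.
MPK < 0.076, so the economy is dynamically inefficient (over-saving).

dynamically inefficient; MPK ≈ 0.040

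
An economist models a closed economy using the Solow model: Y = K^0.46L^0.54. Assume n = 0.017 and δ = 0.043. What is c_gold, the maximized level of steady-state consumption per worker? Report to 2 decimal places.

c_gold ≈ 3.06

Capital per worker breaks even when investment replaces (n + δ)·k; here n + δ = 0.06.
At the golden rule the marginal product of capital equals n+δ: 0.46·k^(0.46−1) = 0.06. Solving, k_gold = (0.46/0.06)^(1/0.54) ≈ 43.4671.
y_gold = 43.4671^0.46 ≈ 5.6696.
c_gold = y_gold − (n+δ)·k_gold = 5.6696 − 0.06·43.4671 ≈ 3.0616.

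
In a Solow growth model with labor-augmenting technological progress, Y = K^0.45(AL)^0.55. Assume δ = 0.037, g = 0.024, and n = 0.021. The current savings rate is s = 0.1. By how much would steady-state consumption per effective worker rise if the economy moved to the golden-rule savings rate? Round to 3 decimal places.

Δc ≈ 1.156

Capital per effective worker breaks even when investment replaces (n + g + δ)·k; here n + g + δ = 0.082.
Current steady state (s = 0.1): k* = (0.1/0.082)^(1/0.55) ≈ 1.4345, y* = 1.4345^0.45 ≈ 1.1763, c* = (1−0.1)·1.1763 ≈ 1.0587.
Golden rule sets MPK = n+g+δ: 0.45·k^(0.45−1) = 0.082, so k_gold = (0.45/0.082)^(1/0.55) ≈ 22.0984.
y_gold = 22.0984^0.45 ≈ 4.0268, c_gold = y_gold − 0.082·k_gold ≈ 2.2148.
Gain: Δc = 2.2148 − 1.0587 ≈ 1.1561.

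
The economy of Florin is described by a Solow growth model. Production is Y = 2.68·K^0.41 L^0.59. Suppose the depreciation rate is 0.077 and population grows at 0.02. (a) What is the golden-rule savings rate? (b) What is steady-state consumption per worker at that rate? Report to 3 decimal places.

n + δ = 0.02 + 0.077 = 0.097.
For Cobb-Douglas, s_gold equals capital's share: s_gold = 0.41.
Golden rule sets MPK = n+δ: 0.41·2.68·k^(0.41−1) = 0.097, so k_gold = (0.41·2.68/0.097)^(1/0.59) ≈ 61.1913.
y_gold = 2.68·61.1913^0.41 ≈ 14.4770; c_gold = (1−0.41)·y_gold ≈ 8.5414.

(a) s_gold = 0.410; (b) c_gold ≈ 8.541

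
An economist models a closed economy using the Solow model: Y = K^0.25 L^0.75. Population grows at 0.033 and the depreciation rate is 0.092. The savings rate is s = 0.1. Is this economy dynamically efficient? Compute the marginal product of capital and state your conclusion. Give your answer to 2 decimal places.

dynamically efficient; MPK ≈ 0.31

n + δ = 0.033 + 0.092 = 0.125.
Steady-state k*: s·k^0.25 = 0.125·k gives k* = (0.1/0.125)^(1/0.75) ≈ 0.7427.
MPK = 0.25·0.7427^(-0.75) ≈ 0.3125.
MPK > n+δ = 0.125, so the economy is dynamically efficient (under-saving).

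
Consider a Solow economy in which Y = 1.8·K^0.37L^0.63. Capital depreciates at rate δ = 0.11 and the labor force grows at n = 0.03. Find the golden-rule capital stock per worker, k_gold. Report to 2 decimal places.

Break-even investment rate: n + δ = 0.03 + 0.11 = 0.14.
Maximizing c = f(k) − (n+δ)·k gives f'(k) = n+δ, i.e. 0.37·1.8·k^(0.37−1) = 0.14, so k_gold = (0.37·1.8/0.14)^(1/0.63) ≈ 11.8892.

k_gold ≈ 11.89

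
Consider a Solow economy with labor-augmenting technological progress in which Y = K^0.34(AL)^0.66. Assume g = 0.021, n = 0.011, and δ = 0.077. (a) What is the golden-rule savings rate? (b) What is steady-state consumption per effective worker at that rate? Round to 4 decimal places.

(a) s_gold = 0.3400; (b) c_gold ≈ 1.1859

n + g + δ = 0.011 + 0.021 + 0.077 = 0.109.
For Cobb-Douglas, s_gold equals capital's share: s_gold = 0.34.
Maximizing c = f(k) − (n+g+δ)·k gives f'(k) = n+g+δ, i.e. 0.34·k^(0.34−1) = 0.109, so k_gold = (0.34/0.109)^(1/0.66) ≈ 5.6049.
y_gold = 5.6049^0.34 ≈ 1.7969; c_gold = (1−0.34)·y_gold ≈ 1.1859.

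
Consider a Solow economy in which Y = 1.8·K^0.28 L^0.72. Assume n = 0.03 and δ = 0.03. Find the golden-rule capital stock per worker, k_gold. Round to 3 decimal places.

Capital per worker breaks even when investment replaces (n + δ)·k; here n + δ = 0.06.
Golden rule sets MPK = n+δ: 0.28·1.8·k^(0.28−1) = 0.06, so k_gold = (0.28·1.8/0.06)^(1/0.72) ≈ 19.2186.

k_gold ≈ 19.219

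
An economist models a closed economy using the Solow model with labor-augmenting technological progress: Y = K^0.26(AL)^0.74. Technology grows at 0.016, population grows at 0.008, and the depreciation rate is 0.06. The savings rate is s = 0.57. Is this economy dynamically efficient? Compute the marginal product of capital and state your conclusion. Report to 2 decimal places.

The effective depreciation rate is n + g + δ = 0.008 + 0.016 + 0.06 = 0.084.
Steady-state k*: s·k^0.26 = 0.084·k gives k* = (0.57/0.084)^(1/0.74) ≈ 13.2977.
MPK = 0.26·13.2977^(-0.74) ≈ 0.0383.
MPK < n+g+δ = 0.084, so the economy is dynamically inefficient (over-saving).

dynamically inefficient; MPK ≈ 0.04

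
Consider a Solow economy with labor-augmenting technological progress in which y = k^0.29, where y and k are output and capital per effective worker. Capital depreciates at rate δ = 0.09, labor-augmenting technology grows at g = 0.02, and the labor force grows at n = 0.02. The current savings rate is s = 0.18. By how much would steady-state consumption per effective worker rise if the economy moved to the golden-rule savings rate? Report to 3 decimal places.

The effective depreciation rate is n + g + δ = 0.02 + 0.02 + 0.09 = 0.13.
Current steady state (s = 0.18): k* = (0.18/0.13)^(1/0.71) ≈ 1.5814, y* = 1.5814^0.29 ≈ 1.1422, c* = (1−0.18)·1.1422 ≈ 0.9366.
Maximizing c = f(k) − (n+g+δ)·k gives f'(k) = n+g+δ, i.e. 0.29·k^(0.29−1) = 0.13, so k_gold = (0.29/0.13)^(1/0.71) ≈ 3.0959.
y_gold = 3.0959^0.29 ≈ 1.3878, c_gold = y_gold − 0.13·k_gold ≈ 0.9853.
Gain: Δc = 0.9853 − 0.9366 ≈ 0.0488.

Δc ≈ 0.049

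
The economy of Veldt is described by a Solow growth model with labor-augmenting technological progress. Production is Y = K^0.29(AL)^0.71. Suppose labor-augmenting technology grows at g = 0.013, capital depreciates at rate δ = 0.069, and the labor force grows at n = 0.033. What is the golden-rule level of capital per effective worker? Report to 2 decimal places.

The effective depreciation rate is n + g + δ = 0.033 + 0.013 + 0.069 = 0.115.
Golden rule sets MPK = n+g+δ: 0.29·k^(0.29−1) = 0.115, so k_gold = (0.29/0.115)^(1/0.71) ≈ 3.6794.

k_gold ≈ 3.68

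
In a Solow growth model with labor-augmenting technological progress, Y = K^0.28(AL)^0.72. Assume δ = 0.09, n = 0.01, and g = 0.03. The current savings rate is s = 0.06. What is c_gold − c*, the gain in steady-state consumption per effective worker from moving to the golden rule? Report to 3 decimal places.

Δc ≈ 0.274

The effective depreciation rate is n + g + δ = 0.01 + 0.03 + 0.09 = 0.13.
Current steady state (s = 0.06): k* = (0.06/0.13)^(1/0.72) ≈ 0.3417, y* = 0.3417^0.28 ≈ 0.7403, c* = (1−0.06)·0.7403 ≈ 0.6959.
Golden rule sets MPK = n+g+δ: 0.28·k^(0.28−1) = 0.13, so k_gold = (0.28/0.13)^(1/0.72) ≈ 2.9027.
y_gold = 2.9027^0.28 ≈ 1.3477, c_gold = y_gold − 0.13·k_gold ≈ 0.9703.
Gain: Δc = 0.9703 − 0.6959 ≈ 0.2744.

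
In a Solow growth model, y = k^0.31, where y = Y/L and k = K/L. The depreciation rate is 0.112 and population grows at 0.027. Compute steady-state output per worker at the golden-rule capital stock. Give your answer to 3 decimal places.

n + δ = 0.027 + 0.112 = 0.139.
Golden rule sets MPK = n+δ: 0.31·k^(0.31−1) = 0.139, so k_gold = (0.31/0.139)^(1/0.69) ≈ 3.1978.
Output: y_gold = k_gold^0.31 = 3.1978^0.31 ≈ 1.4338.

y_gold ≈ 1.434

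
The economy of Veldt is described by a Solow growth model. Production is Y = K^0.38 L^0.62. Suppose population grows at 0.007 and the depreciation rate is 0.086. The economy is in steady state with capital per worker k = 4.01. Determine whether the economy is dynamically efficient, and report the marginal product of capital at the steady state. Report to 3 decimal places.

dynamically efficient; MPK ≈ 0.161

Break-even investment rate: n + δ = 0.007 + 0.086 = 0.093.
MPK = 0.38·k^(0.38−1) = 0.38·4.01^(-0.62) ≈ 0.1606.
MPK > 0.093, so the economy is dynamically efficient (under-saving).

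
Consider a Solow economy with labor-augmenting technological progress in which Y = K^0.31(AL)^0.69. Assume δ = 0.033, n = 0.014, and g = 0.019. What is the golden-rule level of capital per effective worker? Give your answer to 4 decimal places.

k_gold ≈ 9.4113

The effective depreciation rate is n + g + δ = 0.014 + 0.019 + 0.033 = 0.066.
At the golden rule the marginal product of capital equals n+g+δ: 0.31·k^(0.31−1) = 0.066. Solving, k_gold = (0.31/0.066)^(1/0.69) ≈ 9.4113.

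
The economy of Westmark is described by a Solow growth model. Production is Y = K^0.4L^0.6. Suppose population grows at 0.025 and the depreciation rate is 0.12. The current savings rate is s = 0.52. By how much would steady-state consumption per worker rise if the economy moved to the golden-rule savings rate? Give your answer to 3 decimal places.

Δc ≈ 0.056

n + δ = 0.025 + 0.12 = 0.145.
Current steady state (s = 0.52): k* = (0.52/0.145)^(1/0.6) ≈ 8.4022, y* = 8.4022^0.4 ≈ 2.3429, c* = (1−0.52)·2.3429 ≈ 1.1246.
Setting f'(k) = n+δ gives 0.4·k^(0.4−1) = 0.145, hence k_gold = (0.4/0.145)^(1/0.6) ≈ 5.4261.
y_gold = 5.4261^0.4 ≈ 1.9670, c_gold = y_gold − 0.145·k_gold ≈ 1.1802.
Gain: Δc = 1.1802 − 1.1246 ≈ 0.0556.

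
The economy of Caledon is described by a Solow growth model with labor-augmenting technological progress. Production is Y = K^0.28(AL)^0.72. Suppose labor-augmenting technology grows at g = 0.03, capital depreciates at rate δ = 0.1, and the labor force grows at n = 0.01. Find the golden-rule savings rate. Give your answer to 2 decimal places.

s_gold = 0.28

n + g + δ = 0.01 + 0.03 + 0.1 = 0.14.
At the golden rule MPK = n+g+δ, and in any Cobb-Douglas steady state s = (n+g+δ)·k/y = MPK·k/y = capital's share 0.28.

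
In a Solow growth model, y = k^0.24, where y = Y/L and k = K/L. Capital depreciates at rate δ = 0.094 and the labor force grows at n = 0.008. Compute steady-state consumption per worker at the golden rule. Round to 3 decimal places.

Break-even investment rate: n + δ = 0.008 + 0.094 = 0.102.
Setting f'(k) = n+δ gives 0.24·k^(0.24−1) = 0.102, hence k_gold = (0.24/0.102)^(1/0.76) ≈ 3.0829.
y_gold = 3.0829^0.24 ≈ 1.3102.
c_gold = y_gold − (n+δ)·k_gold = 1.3102 − 0.102·3.0829 ≈ 0.9958.

c_gold ≈ 0.996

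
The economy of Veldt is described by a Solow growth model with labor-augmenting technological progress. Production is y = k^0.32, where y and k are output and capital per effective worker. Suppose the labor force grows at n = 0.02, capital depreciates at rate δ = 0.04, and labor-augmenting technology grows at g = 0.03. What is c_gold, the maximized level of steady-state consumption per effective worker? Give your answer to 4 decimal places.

The effective depreciation rate is n + g + δ = 0.02 + 0.03 + 0.04 = 0.09.
Setting f'(k) = n+g+δ gives 0.32·k^(0.32−1) = 0.09, hence k_gold = (0.32/0.09)^(1/0.68) ≈ 6.4589.
y_gold = 6.4589^0.32 ≈ 1.8166.
c_gold = y_gold − (n+g+δ)·k_gold = 1.8166 − 0.09·6.4589 ≈ 1.2353.

c_gold ≈ 1.2353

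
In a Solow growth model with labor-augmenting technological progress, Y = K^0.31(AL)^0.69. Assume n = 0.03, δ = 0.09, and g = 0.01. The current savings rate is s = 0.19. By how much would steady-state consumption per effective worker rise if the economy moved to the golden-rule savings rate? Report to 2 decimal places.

Δc ≈ 0.06

Capital per effective worker breaks even when investment replaces (n + g + δ)·k; here n + g + δ = 0.13.
Current steady state (s = 0.19): k* = (0.19/0.13)^(1/0.69) ≈ 1.7332, y* = 1.7332^0.31 ≈ 1.1859, c* = (1−0.19)·1.1859 ≈ 0.9606.
Setting f'(k) = n+g+δ gives 0.31·k^(0.31−1) = 0.13, hence k_gold = (0.31/0.13)^(1/0.69) ≈ 3.5236.
y_gold = 3.5236^0.31 ≈ 1.4776, c_gold = y_gold − 0.13·k_gold ≈ 1.0196.
Gain: Δc = 1.0196 − 0.9606 ≈ 0.0590.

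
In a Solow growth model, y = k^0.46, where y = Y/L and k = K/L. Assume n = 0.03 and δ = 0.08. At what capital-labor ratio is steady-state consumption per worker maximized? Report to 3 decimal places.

k_gold ≈ 14.147

Break-even investment rate: n + δ = 0.03 + 0.08 = 0.11.
Maximizing c = f(k) − (n+δ)·k gives f'(k) = n+δ, i.e. 0.46·k^(0.46−1) = 0.11, so k_gold = (0.46/0.11)^(1/0.54) ≈ 14.1474.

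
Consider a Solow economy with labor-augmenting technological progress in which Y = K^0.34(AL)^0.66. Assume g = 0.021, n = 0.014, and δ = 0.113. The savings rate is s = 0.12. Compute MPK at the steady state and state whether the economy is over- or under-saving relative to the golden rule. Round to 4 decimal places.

under-saving; MPK ≈ 0.4193

Capital per effective worker breaks even when investment replaces (n + g + δ)·k; here n + g + δ = 0.148.
Steady-state k*: s·k^0.34 = 0.148·k gives k* = (0.12/0.148)^(1/0.66) ≈ 0.7278.
MPK = 0.34·0.7278^(-0.66) ≈ 0.4193.
MPK > n+g+δ = 0.148, so the economy is dynamically efficient (under-saving).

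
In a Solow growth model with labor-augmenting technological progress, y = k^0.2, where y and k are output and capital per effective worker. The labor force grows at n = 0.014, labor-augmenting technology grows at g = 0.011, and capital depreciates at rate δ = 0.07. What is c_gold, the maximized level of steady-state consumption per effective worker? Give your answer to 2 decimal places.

c_gold ≈ 0.96

Capital per effective worker breaks even when investment replaces (n + g + δ)·k; here n + g + δ = 0.095.
Golden rule sets MPK = n+g+δ: 0.2·k^(0.2−1) = 0.095, so k_gold = (0.2/0.095)^(1/0.8) ≈ 2.5359.
y_gold = 2.5359^0.2 ≈ 1.2046.
c_gold = y_gold − (n+g+δ)·k_gold = 1.2046 − 0.095·2.5359 ≈ 0.9636.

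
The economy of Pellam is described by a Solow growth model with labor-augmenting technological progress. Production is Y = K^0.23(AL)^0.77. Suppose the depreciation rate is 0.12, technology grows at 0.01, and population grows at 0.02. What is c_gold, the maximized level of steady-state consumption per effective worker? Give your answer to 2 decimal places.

c_gold ≈ 0.87

n + g + δ = 0.02 + 0.01 + 0.12 = 0.15.
Setting f'(k) = n+g+δ gives 0.23·k^(0.23−1) = 0.15, hence k_gold = (0.23/0.15)^(1/0.77) ≈ 1.7422.
y_gold = 1.7422^0.23 ≈ 1.1362.
c_gold = y_gold − (n+g+δ)·k_gold = 1.1362 − 0.15·1.7422 ≈ 0.8749.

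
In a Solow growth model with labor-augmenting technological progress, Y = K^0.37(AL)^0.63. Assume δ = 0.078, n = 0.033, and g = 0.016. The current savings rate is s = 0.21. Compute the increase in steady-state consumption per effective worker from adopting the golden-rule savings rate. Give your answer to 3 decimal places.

Δc ≈ 0.119

The effective depreciation rate is n + g + δ = 0.033 + 0.016 + 0.078 = 0.127.
Current steady state (s = 0.21): k* = (0.21/0.127)^(1/0.63) ≈ 2.2217, y* = 2.2217^0.37 ≈ 1.3436, c* = (1−0.21)·1.3436 ≈ 1.0615.
Golden rule sets MPK = n+g+δ: 0.37·k^(0.37−1) = 0.127, so k_gold = (0.37/0.127)^(1/0.63) ≈ 5.4593.
y_gold = 5.4593^0.37 ≈ 1.8739, c_gold = y_gold − 0.127·k_gold ≈ 1.1805.
Gain: Δc = 1.1805 − 1.0615 ≈ 0.1191.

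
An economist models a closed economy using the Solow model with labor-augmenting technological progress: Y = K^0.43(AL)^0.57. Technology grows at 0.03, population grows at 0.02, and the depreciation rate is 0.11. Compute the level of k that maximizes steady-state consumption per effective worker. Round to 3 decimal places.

k_gold ≈ 5.666

Break-even investment rate: n + g + δ = 0.02 + 0.03 + 0.11 = 0.16.
Setting f'(k) = n+g+δ gives 0.43·k^(0.43−1) = 0.16, hence k_gold = (0.43/0.16)^(1/0.57) ≈ 5.6656.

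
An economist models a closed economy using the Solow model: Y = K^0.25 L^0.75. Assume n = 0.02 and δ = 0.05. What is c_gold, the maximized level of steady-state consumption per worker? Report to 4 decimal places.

c_gold ≈ 1.1464

Break-even investment rate: n + δ = 0.02 + 0.05 = 0.07.
At the golden rule the marginal product of capital equals n+δ: 0.25·k^(0.25−1) = 0.07. Solving, k_gold = (0.25/0.07)^(1/0.75) ≈ 5.4591.
y_gold = 5.4591^0.25 ≈ 1.5286.
c_gold = y_gold − (n+δ)·k_gold = 1.5286 − 0.07·5.4591 ≈ 1.1464.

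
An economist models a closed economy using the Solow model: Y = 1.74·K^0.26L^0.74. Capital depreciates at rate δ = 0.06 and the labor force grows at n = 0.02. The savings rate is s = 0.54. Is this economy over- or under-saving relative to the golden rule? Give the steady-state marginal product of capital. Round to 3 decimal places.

Break-even investment rate: n + δ = 0.02 + 0.06 = 0.08.
Steady-state k*: s·A·k^0.26 = 0.08·k gives k* = (0.54·1.74/0.08)^(1/0.74) ≈ 27.9092.
MPK = 0.26·1.74·27.9092^(-0.74) ≈ 0.0385.
MPK < n+δ = 0.08, so the economy is dynamically inefficient (over-saving).

over-saving; MPK ≈ 0.039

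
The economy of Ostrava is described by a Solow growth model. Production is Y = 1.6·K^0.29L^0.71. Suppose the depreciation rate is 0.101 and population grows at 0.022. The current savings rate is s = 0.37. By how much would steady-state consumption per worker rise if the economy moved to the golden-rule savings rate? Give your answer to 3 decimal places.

Capital per worker breaks even when investment replaces (n + δ)·k; here n + δ = 0.123.
Current steady state (s = 0.37): k* = (0.37·1.6/0.123)^(1/0.71) ≈ 9.1443, y* = 1.6·9.1443^0.29 ≈ 3.0399, c* = (1−0.37)·3.0399 ≈ 1.9151.
Golden rule sets MPK = n+δ: 0.29·1.6·k^(0.29−1) = 0.123, so k_gold = (0.29·1.6/0.123)^(1/0.71) ≈ 6.4883.
y_gold = 1.6·6.4883^0.29 ≈ 2.7519, c_gold = y_gold − 0.123·k_gold ≈ 1.9539.
Gain: Δc = 1.9539 − 1.9151 ≈ 0.0388.

Δc ≈ 0.039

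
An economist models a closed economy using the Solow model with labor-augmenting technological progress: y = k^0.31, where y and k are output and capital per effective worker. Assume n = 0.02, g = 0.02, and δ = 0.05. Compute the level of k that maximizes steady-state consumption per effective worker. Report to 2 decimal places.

Capital per effective worker breaks even when investment replaces (n + g + δ)·k; here n + g + δ = 0.09.
Setting f'(k) = n+g+δ gives 0.31·k^(0.31−1) = 0.09, hence k_gold = (0.31/0.09)^(1/0.69) ≈ 6.0039.

k_gold ≈ 6.00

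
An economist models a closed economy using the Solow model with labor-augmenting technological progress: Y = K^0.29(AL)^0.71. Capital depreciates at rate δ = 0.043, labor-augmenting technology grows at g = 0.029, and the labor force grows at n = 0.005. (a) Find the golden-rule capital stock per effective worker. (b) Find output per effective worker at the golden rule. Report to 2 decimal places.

n + g + δ = 0.005 + 0.029 + 0.043 = 0.077.
Golden rule sets MPK = n+g+δ: 0.29·k^(0.29−1) = 0.077, so k_gold = (0.29/0.077)^(1/0.71) ≈ 6.4735.
y_gold = 6.4735^0.29 ≈ 1.7188.

(a) k_gold ≈ 6.47; (b) y_gold ≈ 1.72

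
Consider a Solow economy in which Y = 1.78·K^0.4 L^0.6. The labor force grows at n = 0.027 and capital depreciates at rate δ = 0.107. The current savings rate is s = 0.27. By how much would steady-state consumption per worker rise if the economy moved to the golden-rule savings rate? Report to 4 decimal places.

n + δ = 0.027 + 0.107 = 0.134.
Current steady state (s = 0.27): k* = (0.27·1.78/0.134)^(1/0.6) ≈ 8.4036, y* = 1.78·8.4036^0.4 ≈ 4.1707, c* = (1−0.27)·4.1707 ≈ 3.0446.
Setting f'(k) = n+δ gives 0.4·1.78·k^(0.4−1) = 0.134, hence k_gold = (0.4·1.78/0.134)^(1/0.6) ≈ 16.1793.
y_gold = 1.78·16.1793^0.4 ≈ 5.4201, c_gold = y_gold − 0.134·k_gold ≈ 3.2520.
Gain: Δc = 3.2520 − 3.0446 ≈ 0.2074.

Δc ≈ 0.2074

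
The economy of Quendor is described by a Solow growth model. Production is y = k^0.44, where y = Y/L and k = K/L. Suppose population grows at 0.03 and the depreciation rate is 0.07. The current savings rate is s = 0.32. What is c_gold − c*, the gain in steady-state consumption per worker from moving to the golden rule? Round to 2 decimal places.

Capital per worker breaks even when investment replaces (n + δ)·k; here n + δ = 0.1.
Current steady state (s = 0.32): k* = (0.32/0.1)^(1/0.56) ≈ 7.9809, y* = 7.9809^0.44 ≈ 2.4940, c* = (1−0.32)·2.4940 ≈ 1.6959.
At the golden rule the marginal product of capital equals n+δ: 0.44·k^(0.44−1) = 0.1. Solving, k_gold = (0.44/0.1)^(1/0.56) ≈ 14.0936.
y_gold = 14.0936^0.44 ≈ 3.2031, c_gold = y_gold − 0.1·k_gold ≈ 1.7937.
Gain: Δc = 1.7937 − 1.6959 ≈ 0.0978.

Δc ≈ 0.10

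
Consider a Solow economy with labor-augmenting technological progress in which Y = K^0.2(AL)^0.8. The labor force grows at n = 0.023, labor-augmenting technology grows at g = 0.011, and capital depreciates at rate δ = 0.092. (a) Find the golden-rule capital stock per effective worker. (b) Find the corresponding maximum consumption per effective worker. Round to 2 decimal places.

(a) k_gold ≈ 1.78; (b) c_gold ≈ 0.90

Capital per effective worker breaks even when investment replaces (n + g + δ)·k; here n + g + δ = 0.126.
Golden rule sets MPK = n+g+δ: 0.2·k^(0.2−1) = 0.126, so k_gold = (0.2/0.126)^(1/0.8) ≈ 1.7817.
y_gold = 1.7817^0.2 ≈ 1.1224; c_gold = y_gold − 0.126·k_gold ≈ 0.8980.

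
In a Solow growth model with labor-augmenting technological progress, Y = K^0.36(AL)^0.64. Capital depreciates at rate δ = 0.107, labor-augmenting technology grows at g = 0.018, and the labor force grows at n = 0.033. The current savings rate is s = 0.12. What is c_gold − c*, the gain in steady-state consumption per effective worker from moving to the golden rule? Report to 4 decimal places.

Δc ≈ 0.2632

The effective depreciation rate is n + g + δ = 0.033 + 0.018 + 0.107 = 0.158.
Current steady state (s = 0.12): k* = (0.12/0.158)^(1/0.64) ≈ 0.6506, y* = 0.6506^0.36 ≈ 0.8566, c* = (1−0.12)·0.8566 ≈ 0.7538.
At the golden rule the marginal product of capital equals n+g+δ: 0.36·k^(0.36−1) = 0.158. Solving, k_gold = (0.36/0.158)^(1/0.64) ≈ 3.6209.
y_gold = 3.6209^0.36 ≈ 1.5892, c_gold = y_gold − 0.158·k_gold ≈ 1.0171.
Gain: Δc = 1.0171 − 0.7538 ≈ 0.2632.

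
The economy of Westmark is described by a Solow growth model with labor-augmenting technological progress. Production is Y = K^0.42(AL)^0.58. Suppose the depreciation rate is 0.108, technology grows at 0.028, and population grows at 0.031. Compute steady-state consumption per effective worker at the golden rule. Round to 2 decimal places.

Break-even investment rate: n + g + δ = 0.031 + 0.028 + 0.108 = 0.167.
Setting f'(k) = n+g+δ gives 0.42·k^(0.42−1) = 0.167, hence k_gold = (0.42/0.167)^(1/0.58) ≈ 4.9043.
y_gold = 4.9043^0.42 ≈ 1.9500.
c_gold = y_gold − (n+g+δ)·k_gold = 1.9500 − 0.167·4.9043 ≈ 1.1310.

c_gold ≈ 1.13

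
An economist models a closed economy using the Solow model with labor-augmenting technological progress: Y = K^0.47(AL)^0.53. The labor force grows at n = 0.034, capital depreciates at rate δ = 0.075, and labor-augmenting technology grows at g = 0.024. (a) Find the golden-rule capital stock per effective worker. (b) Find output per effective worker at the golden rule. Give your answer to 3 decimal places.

(a) k_gold ≈ 10.825; (b) y_gold ≈ 3.063

Break-even investment rate: n + g + δ = 0.034 + 0.024 + 0.075 = 0.133.
Setting f'(k) = n+g+δ gives 0.47·k^(0.47−1) = 0.133, hence k_gold = (0.47/0.133)^(1/0.53) ≈ 10.8250.
y_gold = 10.8250^0.47 ≈ 3.0632.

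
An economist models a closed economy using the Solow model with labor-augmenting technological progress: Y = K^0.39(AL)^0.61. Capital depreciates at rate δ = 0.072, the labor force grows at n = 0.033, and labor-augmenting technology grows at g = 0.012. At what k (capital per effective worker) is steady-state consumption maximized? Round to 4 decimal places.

Break-even investment rate: n + g + δ = 0.033 + 0.012 + 0.072 = 0.117.
Maximizing c = f(k) − (n+g+δ)·k gives f'(k) = n+g+δ, i.e. 0.39·k^(0.39−1) = 0.117, so k_gold = (0.39/0.117)^(1/0.61) ≈ 7.1974.

k_gold ≈ 7.1974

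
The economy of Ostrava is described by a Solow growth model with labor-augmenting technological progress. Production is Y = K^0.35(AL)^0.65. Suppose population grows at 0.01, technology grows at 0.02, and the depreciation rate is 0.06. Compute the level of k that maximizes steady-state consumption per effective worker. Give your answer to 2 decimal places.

k_gold ≈ 8.08

Break-even investment rate: n + g + δ = 0.01 + 0.02 + 0.06 = 0.09.
Maximizing c = f(k) − (n+g+δ)·k gives f'(k) = n+g+δ, i.e. 0.35·k^(0.35−1) = 0.09, so k_gold = (0.35/0.09)^(1/0.65) ≈ 8.0802.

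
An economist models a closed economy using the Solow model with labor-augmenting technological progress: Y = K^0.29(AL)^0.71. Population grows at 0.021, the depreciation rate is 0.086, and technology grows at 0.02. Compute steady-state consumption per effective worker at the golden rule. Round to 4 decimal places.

n + g + δ = 0.021 + 0.02 + 0.086 = 0.127.
Golden rule sets MPK = n+g+δ: 0.29·k^(0.29−1) = 0.127, so k_gold = (0.29/0.127)^(1/0.71) ≈ 3.1994.
y_gold = 3.1994^0.29 ≈ 1.4011.
c_gold = y_gold − (n+g+δ)·k_gold = 1.4011 − 0.127·3.1994 ≈ 0.9948.

c_gold ≈ 0.9948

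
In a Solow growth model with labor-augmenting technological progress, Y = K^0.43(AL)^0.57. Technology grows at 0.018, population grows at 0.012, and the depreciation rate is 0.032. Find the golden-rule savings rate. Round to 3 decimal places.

n + g + δ = 0.012 + 0.018 + 0.032 = 0.062.
At the golden rule MPK = n+g+δ, and in any Cobb-Douglas steady state s = (n+g+δ)·k/y = MPK·k/y = capital's share 0.43.

s_gold = 0.430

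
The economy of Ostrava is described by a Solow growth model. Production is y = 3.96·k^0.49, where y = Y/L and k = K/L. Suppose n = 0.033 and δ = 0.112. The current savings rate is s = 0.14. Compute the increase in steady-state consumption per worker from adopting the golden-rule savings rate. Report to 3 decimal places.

Capital per worker breaks even when investment replaces (n + δ)·k; here n + δ = 0.145.
Current steady state (s = 0.14): k* = (0.14·3.96/0.145)^(1/0.51) ≈ 13.8698, y* = 3.96·13.8698^0.49 ≈ 14.3651, c* = (1−0.14)·14.3651 ≈ 12.3540.
Golden rule sets MPK = n+δ: 0.49·3.96·k^(0.49−1) = 0.145, so k_gold = (0.49·3.96/0.145)^(1/0.51) ≈ 161.7593.
y_gold = 3.96·161.7593^0.49 ≈ 47.8675, c_gold = y_gold − 0.145·k_gold ≈ 24.4124.
Gain: Δc = 24.4124 − 12.3540 ≈ 12.0584.

Δc ≈ 12.058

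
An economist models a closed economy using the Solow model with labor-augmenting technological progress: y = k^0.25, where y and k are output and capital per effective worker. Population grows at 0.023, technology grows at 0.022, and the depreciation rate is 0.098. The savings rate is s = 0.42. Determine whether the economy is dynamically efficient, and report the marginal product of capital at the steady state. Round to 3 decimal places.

The effective depreciation rate is n + g + δ = 0.023 + 0.022 + 0.098 = 0.143.
Steady-state k*: s·k^0.25 = 0.143·k gives k* = (0.42/0.143)^(1/0.75) ≈ 4.2061.
MPK = 0.25·4.2061^(-0.75) ≈ 0.0851.
MPK < n+g+δ = 0.143, so the economy is dynamically inefficient (over-saving).

dynamically inefficient; MPK ≈ 0.085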